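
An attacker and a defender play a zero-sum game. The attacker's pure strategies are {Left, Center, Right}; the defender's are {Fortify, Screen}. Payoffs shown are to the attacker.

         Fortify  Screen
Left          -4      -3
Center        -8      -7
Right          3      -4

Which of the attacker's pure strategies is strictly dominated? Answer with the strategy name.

Left gives a strictly higher payoff than Center against every column: -4 > -8, -3 > -7.
So Center is strictly dominated and the attacker never plays it.

Center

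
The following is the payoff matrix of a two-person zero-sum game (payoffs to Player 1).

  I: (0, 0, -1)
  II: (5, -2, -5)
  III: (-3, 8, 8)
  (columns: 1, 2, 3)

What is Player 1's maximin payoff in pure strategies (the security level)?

Row minima: I → -1, II → -5, III → -3.
The best of these is -1.

-1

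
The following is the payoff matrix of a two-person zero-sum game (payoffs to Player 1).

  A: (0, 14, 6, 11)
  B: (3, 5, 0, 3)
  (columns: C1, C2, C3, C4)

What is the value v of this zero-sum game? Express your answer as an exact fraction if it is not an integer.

2

Row minima: A → 0, B → 0; maximin = 0.
Column maxima: C1 → 3, C2 → 14, C3 → 6, C4 → 11; minimax = 3.
0 ≠ 3, so there is no saddle point; optimal play is mixed.
C2 is strictly dominated by C1 (it gives Player 1 strictly more in every row), so Player 2 never plays it.
C4 is strictly dominated by C3 (it gives Player 1 strictly more in every row), so Player 2 never plays it.
On the remaining 2×2 (A, B vs C1, C3):
Let Player 1 play A with probability p. Expected payoff against C1: 0p + 3(1−p) = −3p + 3; against C3: 6p + 0(1−p) = 6p.
Setting these equal: −3p + 3 = 6p ⇒ −9p = -3 ⇒ p = 1/3, and the value is (-3)·(1/3) + 3 = 2.
For Player 2: with q = P(C1), equating A's and B's payoffs gives −6q + 6 = 3q ⇒ q = 2/3.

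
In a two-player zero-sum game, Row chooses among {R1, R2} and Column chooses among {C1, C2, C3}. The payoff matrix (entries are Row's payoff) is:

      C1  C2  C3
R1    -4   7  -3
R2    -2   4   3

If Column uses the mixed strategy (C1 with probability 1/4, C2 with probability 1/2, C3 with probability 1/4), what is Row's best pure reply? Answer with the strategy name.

Expected payoff of R1: (1/4)·(-4) + (1/2)·7 + (1/4)·(-3) = 7/4.
Expected payoff of R2: (1/4)·(-2) + (1/2)·4 + (1/4)·3 = 9/4.
The largest is 9/4, so Row's best response is R2.

R2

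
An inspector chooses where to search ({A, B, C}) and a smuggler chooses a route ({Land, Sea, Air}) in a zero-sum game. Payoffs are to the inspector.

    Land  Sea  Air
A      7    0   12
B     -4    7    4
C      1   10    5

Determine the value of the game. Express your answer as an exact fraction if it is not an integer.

Row minima: A → 0, B → -4, C → 1; maximin = 1.
Column maxima: Land → 7, Sea → 10, Air → 12; minimax = 7.
1 ≠ 7, so there is no saddle point; optimal play is mixed.
B is strictly dominated by C, so the inspector never plays it.
Air is strictly dominated by Land (it gives the inspector strictly more in every row), so the smuggler never plays it.
On the remaining 2×2 (A, C vs Land, Sea):
Let the inspector play A with probability p. Expected payoff against Land: 7p + 1(1−p) = 6p + 1; against Sea: 0p + 10(1−p) = −10p + 10.
Setting these equal: 6p + 1 = −10p + 10 ⇒ 16p = 9 ⇒ p = 9/16, and the value is (6)·(9/16) + 1 = 35/8.
For the smuggler: with q = P(Land), equating A's and C's payoffs gives 7q = −9q + 10 ⇒ q = 5/8.

35/8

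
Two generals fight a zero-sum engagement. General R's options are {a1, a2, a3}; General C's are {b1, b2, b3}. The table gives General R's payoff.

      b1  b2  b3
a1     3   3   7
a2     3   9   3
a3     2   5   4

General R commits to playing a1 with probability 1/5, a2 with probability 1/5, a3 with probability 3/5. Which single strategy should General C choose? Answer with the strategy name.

b1

If General C plays b1, General R's expected payoff is (1/5)·3 + (1/5)·3 + (3/5)·2 = 12/5.
If General C plays b2, General R's expected payoff is (1/5)·3 + (1/5)·9 + (3/5)·5 = 27/5.
If General C plays b3, General R's expected payoff is (1/5)·7 + (1/5)·3 + (3/5)·4 = 22/5.
General C minimizes General R's payoff; the smallest is 12/5, so the best response is b1.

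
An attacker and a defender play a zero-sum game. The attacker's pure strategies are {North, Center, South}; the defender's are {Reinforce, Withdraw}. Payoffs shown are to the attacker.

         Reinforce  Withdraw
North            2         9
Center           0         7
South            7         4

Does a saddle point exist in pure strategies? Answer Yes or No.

Row minima: North → 2, Center → 0, South → 4; maximin = 4.
Column maxima: Reinforce → 7, Withdraw → 9; minimax = 7.
4 ≠ 7, so no pure-strategy equilibrium exists.

No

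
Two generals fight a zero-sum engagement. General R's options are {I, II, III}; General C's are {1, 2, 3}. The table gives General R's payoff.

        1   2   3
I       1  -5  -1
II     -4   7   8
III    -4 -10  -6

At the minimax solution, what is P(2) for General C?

5/17

Row minima: I → -5, II → -4, III → -10; maximin = -4.
Column maxima: 1 → 1, 2 → 7, 3 → 8; minimax = 1.
-4 ≠ 1, so there is no saddle point; optimal play is mixed.
III is strictly dominated by I, so General R never plays it.
3 is strictly dominated by 2 (it gives General R strictly more in every row), so General C never plays it.
On the remaining 2×2 (I, II vs 1, 2):
Let General R play I with probability p. Expected payoff against 1: 1p + (-4)(1−p) = 5p − 4; against 2: (-5)p + 7(1−p) = −12p + 7.
Setting these equal: 5p − 4 = −12p + 7 ⇒ 17p = 11 ⇒ p = 11/17, and the value is (5)·(11/17) − 4 = -13/17.
For General C: with q = P(1), equating I's and II's payoffs gives 6q − 5 = −11q + 7 ⇒ q = 12/17.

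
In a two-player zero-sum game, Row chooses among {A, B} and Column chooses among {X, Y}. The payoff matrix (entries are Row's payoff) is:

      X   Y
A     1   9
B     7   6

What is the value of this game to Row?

Row minima: A → 1, B → 6; maximin = 6.
Column maxima: X → 7, Y → 9; minimax = 7.
6 ≠ 7, so there is no saddle point; optimal play is mixed.
Let Row play A with probability p. Expected payoff against X: 1p + 7(1−p) = −6p + 7; against Y: 9p + 6(1−p) = 3p + 6.
Setting these equal: −6p + 7 = 3p + 6 ⇒ −9p = -1 ⇒ p = 1/9, and the value is (-6)·(1/9) + 7 = 19/3.
For Column: with q = P(X), equating A's and B's payoffs gives −8q + 9 = q + 6 ⇒ q = 1/3.

19/3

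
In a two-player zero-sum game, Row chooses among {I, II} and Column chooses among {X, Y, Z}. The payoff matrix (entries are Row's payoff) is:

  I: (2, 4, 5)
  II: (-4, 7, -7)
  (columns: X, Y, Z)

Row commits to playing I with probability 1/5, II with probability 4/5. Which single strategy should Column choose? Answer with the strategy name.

Z

If Column plays X, Row's expected payoff is (1/5)·2 + (4/5)·(-4) = -14/5.
If Column plays Y, Row's expected payoff is (1/5)·4 + (4/5)·7 = 32/5.
If Column plays Z, Row's expected payoff is (1/5)·5 + (4/5)·(-7) = -23/5.
Column minimizes Row's payoff; the smallest is -23/5, so the best response is Z.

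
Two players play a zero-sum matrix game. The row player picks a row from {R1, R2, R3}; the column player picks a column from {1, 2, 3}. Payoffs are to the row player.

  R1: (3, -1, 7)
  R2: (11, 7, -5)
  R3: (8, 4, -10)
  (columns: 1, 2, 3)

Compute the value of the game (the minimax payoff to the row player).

11/5

Row minima: R1 → -1, R2 → -5, R3 → -10; maximin = -1.
Column maxima: 1 → 11, 2 → 7, 3 → 7; minimax = 7.
-1 ≠ 7, so there is no saddle point; optimal play is mixed.
R3 is strictly dominated by R2, so the row player never plays it.
1 is strictly dominated by 2 (it gives the row player strictly more in every row), so the column player never plays it.
On the remaining 2×2 (R1, R2 vs 2, 3):
Let the row player play R1 with probability p. Expected payoff against 2: (-1)p + 7(1−p) = −8p + 7; against 3: 7p + (-5)(1−p) = 12p − 5.
Setting these equal: −8p + 7 = 12p − 5 ⇒ −20p = -12 ⇒ p = 3/5, and the value is (-8)·(3/5) + 7 = 11/5.
For the column player: with q = P(2), equating R1's and R2's payoffs gives −8q + 7 = 12q − 5 ⇒ q = 3/5.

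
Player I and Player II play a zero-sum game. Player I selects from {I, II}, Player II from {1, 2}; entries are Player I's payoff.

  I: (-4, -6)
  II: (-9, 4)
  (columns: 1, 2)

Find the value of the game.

-14/3

Row minima: I → -6, II → -9; maximin = -6.
Column maxima: 1 → -4, 2 → 4; minimax = -4.
-6 ≠ -4, so there is no saddle point; optimal play is mixed.
Let Player I play I with probability p. Expected payoff against 1: (-4)p + (-9)(1−p) = 5p − 9; against 2: (-6)p + 4(1−p) = −10p + 4.
Setting these equal: 5p − 9 = −10p + 4 ⇒ 15p = 13 ⇒ p = 13/15, and the value is (5)·(13/15) − 9 = -14/3.
For Player II: with q = P(1), equating I's and II's payoffs gives 2q − 6 = −13q + 4 ⇒ q = 2/3.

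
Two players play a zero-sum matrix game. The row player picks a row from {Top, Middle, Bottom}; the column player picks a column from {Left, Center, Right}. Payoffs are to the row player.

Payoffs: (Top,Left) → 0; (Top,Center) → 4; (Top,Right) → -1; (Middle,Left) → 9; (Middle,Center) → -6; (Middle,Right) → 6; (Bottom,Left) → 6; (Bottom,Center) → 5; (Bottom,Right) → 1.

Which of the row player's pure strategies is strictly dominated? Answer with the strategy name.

Top

Bottom gives a strictly higher payoff than Top against every column: 6 > 0, 5 > 4, 1 > -1.
So Top is strictly dominated and the row player never plays it.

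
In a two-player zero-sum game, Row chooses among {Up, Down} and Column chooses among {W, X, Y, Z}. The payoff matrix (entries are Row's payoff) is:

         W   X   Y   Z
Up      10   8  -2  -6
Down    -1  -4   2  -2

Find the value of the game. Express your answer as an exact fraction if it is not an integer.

Row minima: Up → -6, Down → -4; maximin = -4.
Column maxima: W → 10, X → 8, Y → 2, Z → -2; minimax = -2.
-4 ≠ -2, so there is no saddle point; optimal play is mixed.
W is strictly dominated by X (it gives Row strictly more in every row), so Column never plays it.
Y is strictly dominated by Z (it gives Row strictly more in every row), so Column never plays it.
On the remaining 2×2 (Up, Down vs X, Z):
Let Row play Up with probability p. Expected payoff against X: 8p + (-4)(1−p) = 12p − 4; against Z: (-6)p + (-2)(1−p) = −4p − 2.
Setting these equal: 12p − 4 = −4p − 2 ⇒ 16p = 2 ⇒ p = 1/8, and the value is (12)·(1/8) − 4 = -5/2.
For Column: with q = P(X), equating Up's and Down's payoffs gives 14q − 6 = −2q − 2 ⇒ q = 1/4.

-5/2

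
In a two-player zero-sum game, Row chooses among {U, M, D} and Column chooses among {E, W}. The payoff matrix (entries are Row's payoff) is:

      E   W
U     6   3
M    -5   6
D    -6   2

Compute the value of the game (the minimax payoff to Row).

51/14

Row minima: U → 3, M → -5, D → -6; maximin = 3.
Column maxima: E → 6, W → 6; minimax = 6.
3 ≠ 6, so there is no saddle point; optimal play is mixed.
D is strictly dominated by U, so Row never plays it.
On the remaining 2×2 (U, M vs E, W):
Let Row play U with probability p. Expected payoff against E: 6p + (-5)(1−p) = 11p − 5; against W: 3p + 6(1−p) = −3p + 6.
Setting these equal: 11p − 5 = −3p + 6 ⇒ 14p = 11 ⇒ p = 11/14, and the value is (11)·(11/14) − 5 = 51/14.
For Column: with q = P(E), equating U's and M's payoffs gives 3q + 3 = −11q + 6 ⇒ q = 3/14.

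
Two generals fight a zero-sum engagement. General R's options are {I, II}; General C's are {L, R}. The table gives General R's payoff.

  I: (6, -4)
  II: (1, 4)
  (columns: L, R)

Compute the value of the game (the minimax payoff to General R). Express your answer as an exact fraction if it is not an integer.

Row minima: I → -4, II → 1; maximin = 1.
Column maxima: L → 6, R → 4; minimax = 4.
1 ≠ 4, so there is no saddle point; optimal play is mixed.
Let General R play I with probability p. Expected payoff against L: 6p + 1(1−p) = 5p + 1; against R: (-4)p + 4(1−p) = −8p + 4.
Setting these equal: 5p + 1 = −8p + 4 ⇒ 13p = 3 ⇒ p = 3/13, and the value is (5)·(3/13) + 1 = 28/13.
For General C: with q = P(L), equating I's and II's payoffs gives 10q − 4 = −3q + 4 ⇒ q = 8/13.

28/13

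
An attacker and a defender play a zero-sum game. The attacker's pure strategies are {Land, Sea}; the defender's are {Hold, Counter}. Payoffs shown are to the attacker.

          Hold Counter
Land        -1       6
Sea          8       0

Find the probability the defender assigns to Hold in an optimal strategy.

2/5

Row minima: Land → -1, Sea → 0; maximin = 0.
Column maxima: Hold → 8, Counter → 6; minimax = 6.
0 ≠ 6, so there is no saddle point; optimal play is mixed.
Let the attacker play Land with probability p. Expected payoff against Hold: (-1)p + 8(1−p) = −9p + 8; against Counter: 6p + 0(1−p) = 6p.
Setting these equal: −9p + 8 = 6p ⇒ −15p = -8 ⇒ p = 8/15, and the value is (-9)·(8/15) + 8 = 16/5.
For the defender: with q = P(Hold), equating Land's and Sea's payoffs gives −7q + 6 = 8q ⇒ q = 2/5.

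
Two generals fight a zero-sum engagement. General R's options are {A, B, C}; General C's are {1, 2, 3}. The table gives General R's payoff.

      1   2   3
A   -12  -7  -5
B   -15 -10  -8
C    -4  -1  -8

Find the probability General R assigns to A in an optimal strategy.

Row minima: A → -12, B → -15, C → -8; maximin = -8.
Column maxima: 1 → -4, 2 → -1, 3 → -5; minimax = -5.
-8 ≠ -5, so there is no saddle point; optimal play is mixed.
B is strictly dominated by A, so General R never plays it.
2 is strictly dominated by 1 (it gives General R strictly more in every row), so General C never plays it.
On the remaining 2×2 (A, C vs 1, 3):
Let General R play A with probability p. Expected payoff against 1: (-12)p + (-4)(1−p) = −8p − 4; against 3: (-5)p + (-8)(1−p) = 3p − 8.
Setting these equal: −8p − 4 = 3p − 8 ⇒ −11p = -4 ⇒ p = 4/11, and the value is (-8)·(4/11) − 4 = -76/11.
For General C: with q = P(1), equating A's and C's payoffs gives −7q − 5 = 4q − 8 ⇒ q = 3/11.

4/11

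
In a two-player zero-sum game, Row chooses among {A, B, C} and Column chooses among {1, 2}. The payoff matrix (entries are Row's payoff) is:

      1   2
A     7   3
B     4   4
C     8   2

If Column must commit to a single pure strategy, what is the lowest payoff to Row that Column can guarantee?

Column maxima: 1 → 8, 2 → 4.
The smallest of these is 4.

4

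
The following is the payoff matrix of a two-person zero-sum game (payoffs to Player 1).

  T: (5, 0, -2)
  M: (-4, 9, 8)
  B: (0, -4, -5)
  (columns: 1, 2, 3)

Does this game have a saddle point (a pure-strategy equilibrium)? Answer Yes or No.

No

Row minima: T → -2, M → -4, B → -5; maximin = -2.
Column maxima: 1 → 5, 2 → 9, 3 → 8; minimax = 5.
-2 ≠ 5, so no pure-strategy equilibrium exists.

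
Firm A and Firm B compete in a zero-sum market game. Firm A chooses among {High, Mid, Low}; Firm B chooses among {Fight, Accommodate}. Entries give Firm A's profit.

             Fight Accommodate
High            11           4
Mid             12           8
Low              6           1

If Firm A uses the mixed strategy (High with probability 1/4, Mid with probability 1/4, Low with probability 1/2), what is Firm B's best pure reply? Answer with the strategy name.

If Firm B plays Fight, Firm A's expected payoff is (1/4)·11 + (1/4)·12 + (1/2)·6 = 35/4.
If Firm B plays Accommodate, Firm A's expected payoff is (1/4)·4 + (1/4)·8 + (1/2)·1 = 7/2.
Firm B minimizes Firm A's payoff; the smallest is 7/2, so the best response is Accommodate.

Accommodate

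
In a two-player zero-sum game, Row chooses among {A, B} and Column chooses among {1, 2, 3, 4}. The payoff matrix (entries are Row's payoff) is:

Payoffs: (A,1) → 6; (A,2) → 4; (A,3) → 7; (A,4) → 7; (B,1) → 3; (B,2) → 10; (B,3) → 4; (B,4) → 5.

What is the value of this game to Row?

16/3

Row minima: A → 4, B → 3; maximin = 4.
Column maxima: 1 → 6, 2 → 10, 3 → 7, 4 → 7; minimax = 6.
4 ≠ 6, so there is no saddle point; optimal play is mixed.
3 is strictly dominated by 1 (it gives Row strictly more in every row), so Column never plays it.
4 is strictly dominated by 1 (it gives Row strictly more in every row), so Column never plays it.
On the remaining 2×2 (A, B vs 1, 2):
Let Row play A with probability p. Expected payoff against 1: 6p + 3(1−p) = 3p + 3; against 2: 4p + 10(1−p) = −6p + 10.
Setting these equal: 3p + 3 = −6p + 10 ⇒ 9p = 7 ⇒ p = 7/9, and the value is (3)·(7/9) + 3 = 16/3.
For Column: with q = P(1), equating A's and B's payoffs gives 2q + 4 = −7q + 10 ⇒ q = 2/3.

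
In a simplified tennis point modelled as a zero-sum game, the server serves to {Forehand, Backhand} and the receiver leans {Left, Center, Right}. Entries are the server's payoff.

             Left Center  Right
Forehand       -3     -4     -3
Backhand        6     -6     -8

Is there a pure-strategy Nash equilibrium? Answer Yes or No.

Yes

Row minima: Forehand → -4, Backhand → -8; maximin = -4.
Column maxima: Left → 6, Center → -4, Right → -3; minimax = -4.
maximin = minimax = -4, so a saddle point exists.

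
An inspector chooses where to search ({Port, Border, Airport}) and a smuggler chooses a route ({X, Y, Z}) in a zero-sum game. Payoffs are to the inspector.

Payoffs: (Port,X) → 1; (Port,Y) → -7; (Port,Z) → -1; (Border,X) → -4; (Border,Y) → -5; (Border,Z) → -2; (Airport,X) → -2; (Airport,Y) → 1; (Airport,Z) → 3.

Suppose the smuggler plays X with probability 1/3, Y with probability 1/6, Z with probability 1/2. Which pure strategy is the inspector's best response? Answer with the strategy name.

Airport

Expected payoff of Port: (1/3)·1 + (1/6)·(-7) + (1/2)·(-1) = -4/3.
Expected payoff of Border: (1/3)·(-4) + (1/6)·(-5) + (1/2)·(-2) = -19/6.
Expected payoff of Airport: (1/3)·(-2) + (1/6)·1 + (1/2)·3 = 1.
The largest is 1, so the inspector's best response is Airport.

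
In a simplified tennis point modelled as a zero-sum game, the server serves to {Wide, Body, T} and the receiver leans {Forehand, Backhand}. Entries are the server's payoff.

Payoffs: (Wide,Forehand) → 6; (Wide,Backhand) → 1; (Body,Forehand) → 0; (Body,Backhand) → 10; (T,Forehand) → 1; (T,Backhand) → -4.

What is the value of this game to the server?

Row minima: Wide → 1, Body → 0, T → -4; maximin = 1.
Column maxima: Forehand → 6, Backhand → 10; minimax = 6.
1 ≠ 6, so there is no saddle point; optimal play is mixed.
T is strictly dominated by Wide, so the server never plays it.
On the remaining 2×2 (Wide, Body vs Forehand, Backhand):
Let the server play Wide with probability p. Expected payoff against Forehand: 6p + 0(1−p) = 6p; against Backhand: 1p + 10(1−p) = −9p + 10.
Setting these equal: 6p = −9p + 10 ⇒ 15p = 10 ⇒ p = 2/3, and the value is (6)·(2/3) = 4.
For the receiver: with q = P(Forehand), equating Wide's and Body's payoffs gives 5q + 1 = −10q + 10 ⇒ q = 3/5.

4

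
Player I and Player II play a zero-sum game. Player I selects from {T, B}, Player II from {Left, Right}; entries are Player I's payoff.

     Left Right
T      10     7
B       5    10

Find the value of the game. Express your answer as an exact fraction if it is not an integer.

Row minima: T → 7, B → 5; maximin = 7.
Column maxima: Left → 10, Right → 10; minimax = 10.
7 ≠ 10, so there is no saddle point; optimal play is mixed.
Let Player I play T with probability p. Expected payoff against Left: 10p + 5(1−p) = 5p + 5; against Right: 7p + 10(1−p) = −3p + 10.
Setting these equal: 5p + 5 = −3p + 10 ⇒ 8p = 5 ⇒ p = 5/8, and the value is (5)·(5/8) + 5 = 65/8.
For Player II: with q = P(Left), equating T's and B's payoffs gives 3q + 7 = −5q + 10 ⇒ q = 3/8.

65/8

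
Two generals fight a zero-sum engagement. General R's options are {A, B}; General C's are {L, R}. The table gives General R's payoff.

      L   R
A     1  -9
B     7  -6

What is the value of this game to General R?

-6

Row minima: A → -9, B → -6; maximin = -6.
Column maxima: L → 7, R → -6; minimax = -6.
Since maximin = minimax = -6, there is a saddle point and the value is -6.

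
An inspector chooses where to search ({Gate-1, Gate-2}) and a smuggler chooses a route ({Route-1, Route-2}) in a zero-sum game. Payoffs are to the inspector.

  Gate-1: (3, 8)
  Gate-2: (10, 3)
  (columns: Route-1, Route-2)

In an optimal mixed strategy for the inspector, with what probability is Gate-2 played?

Row minima: Gate-1 → 3, Gate-2 → 3; maximin = 3.
Column maxima: Route-1 → 10, Route-2 → 8; minimax = 8.
3 ≠ 8, so there is no saddle point; optimal play is mixed.
Let the inspector play Gate-1 with probability p. Expected payoff against Route-1: 3p + 10(1−p) = −7p + 10; against Route-2: 8p + 3(1−p) = 5p + 3.
Setting these equal: −7p + 10 = 5p + 3 ⇒ −12p = -7 ⇒ p = 7/12, and the value is (-7)·(7/12) + 10 = 71/12.
For the smuggler: with q = P(Route-1), equating Gate-1's and Gate-2's payoffs gives −5q + 8 = 7q + 3 ⇒ q = 5/12.

5/12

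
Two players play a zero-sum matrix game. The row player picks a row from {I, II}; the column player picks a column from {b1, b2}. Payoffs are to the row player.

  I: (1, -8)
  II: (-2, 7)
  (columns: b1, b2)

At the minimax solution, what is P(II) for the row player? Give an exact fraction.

Row minima: I → -8, II → -2; maximin = -2.
Column maxima: b1 → 1, b2 → 7; minimax = 1.
-2 ≠ 1, so there is no saddle point; optimal play is mixed.
Let the row player play I with probability p. Expected payoff against b1: 1p + (-2)(1−p) = 3p − 2; against b2: (-8)p + 7(1−p) = −15p + 7.
Setting these equal: 3p − 2 = −15p + 7 ⇒ 18p = 9 ⇒ p = 1/2, and the value is (3)·(1/2) − 2 = -1/2.
For the column player: with q = P(b1), equating I's and II's payoffs gives 9q − 8 = −9q + 7 ⇒ q = 5/6.

1/2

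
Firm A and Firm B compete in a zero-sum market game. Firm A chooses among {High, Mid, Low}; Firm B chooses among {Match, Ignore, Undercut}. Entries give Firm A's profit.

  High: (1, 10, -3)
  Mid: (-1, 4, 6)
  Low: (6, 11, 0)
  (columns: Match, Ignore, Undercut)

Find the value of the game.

36/13

Row minima: High → -3, Mid → -1, Low → 0; maximin = 0.
Column maxima: Match → 6, Ignore → 11, Undercut → 6; minimax = 6.
0 ≠ 6, so there is no saddle point; optimal play is mixed.
High is strictly dominated by Low, so Firm A never plays it.
Ignore is strictly dominated by Match (it gives Firm A strictly more in every row), so Firm B never plays it.
On the remaining 2×2 (Mid, Low vs Match, Undercut):
Let Firm A play Mid with probability p. Expected payoff against Match: (-1)p + 6(1−p) = −7p + 6; against Undercut: 6p + 0(1−p) = 6p.
Setting these equal: −7p + 6 = 6p ⇒ −13p = -6 ⇒ p = 6/13, and the value is (-7)·(6/13) + 6 = 36/13.
For Firm B: with q = P(Match), equating Mid's and Low's payoffs gives −7q + 6 = 6q ⇒ q = 6/13.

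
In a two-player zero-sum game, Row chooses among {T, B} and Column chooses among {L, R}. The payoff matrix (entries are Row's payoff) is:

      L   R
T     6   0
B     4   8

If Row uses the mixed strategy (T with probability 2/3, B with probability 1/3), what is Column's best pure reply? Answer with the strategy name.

R

If Column plays L, Row's expected payoff is (2/3)·6 + (1/3)·4 = 16/3.
If Column plays R, Row's expected payoff is (2/3)·0 + (1/3)·8 = 8/3.
Column minimizes Row's payoff; the smallest is 8/3, so the best response is R.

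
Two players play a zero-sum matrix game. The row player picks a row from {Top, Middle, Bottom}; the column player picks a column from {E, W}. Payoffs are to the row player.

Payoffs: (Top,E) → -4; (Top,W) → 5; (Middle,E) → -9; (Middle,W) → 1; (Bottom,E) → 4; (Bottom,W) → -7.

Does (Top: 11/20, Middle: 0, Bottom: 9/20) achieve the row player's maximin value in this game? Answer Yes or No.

Against E this mix gives (11/20)·(-4) + (9/20)·4 = -2/5.
Against W this mix gives (11/20)·5 + (9/20)·(-7) = -2/5.
All of the column player's active replies (E, W) yield -2/5, and no column does worse for the row player. The mix makes the column player indifferent and guarantees -2/5, so it is optimal.

Yes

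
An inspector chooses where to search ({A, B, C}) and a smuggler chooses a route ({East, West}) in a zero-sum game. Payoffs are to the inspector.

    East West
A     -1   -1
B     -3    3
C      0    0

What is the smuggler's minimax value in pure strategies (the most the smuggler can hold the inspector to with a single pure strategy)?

0

Column maxima: East → 0, West → 3.
The smallest of these is 0.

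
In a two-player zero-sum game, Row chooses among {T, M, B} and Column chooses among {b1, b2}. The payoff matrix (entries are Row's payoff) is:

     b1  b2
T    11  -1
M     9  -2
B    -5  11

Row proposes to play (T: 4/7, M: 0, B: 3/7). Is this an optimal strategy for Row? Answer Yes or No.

Against b1 this mix gives (4/7)·11 + (3/7)·(-5) = 29/7.
Against b2 this mix gives (4/7)·(-1) + (3/7)·11 = 29/7.
All of Column's active replies (b1, b2) yield 29/7, and no column does worse for Row. The mix makes Column indifferent and guarantees 29/7, so it is optimal.

Yes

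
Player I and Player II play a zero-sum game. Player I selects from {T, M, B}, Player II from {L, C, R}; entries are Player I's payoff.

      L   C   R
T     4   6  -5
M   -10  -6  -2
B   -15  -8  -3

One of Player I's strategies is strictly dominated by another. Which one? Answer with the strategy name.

M gives a strictly higher payoff than B against every column: -10 > -15, -6 > -8, -2 > -3.
So B is strictly dominated and Player I never plays it.

B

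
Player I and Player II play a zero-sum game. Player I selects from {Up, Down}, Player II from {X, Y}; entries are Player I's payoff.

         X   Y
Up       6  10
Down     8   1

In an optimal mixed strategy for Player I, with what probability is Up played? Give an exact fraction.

7/11

Row minima: Up → 6, Down → 1; maximin = 6.
Column maxima: X → 8, Y → 10; minimax = 8.
6 ≠ 8, so there is no saddle point; optimal play is mixed.
Let Player I play Up with probability p. Expected payoff against X: 6p + 8(1−p) = −2p + 8; against Y: 10p + 1(1−p) = 9p + 1.
Setting these equal: −2p + 8 = 9p + 1 ⇒ −11p = -7 ⇒ p = 7/11, and the value is (-2)·(7/11) + 8 = 74/11.
For Player II: with q = P(X), equating Up's and Down's payoffs gives −4q + 10 = 7q + 1 ⇒ q = 9/11.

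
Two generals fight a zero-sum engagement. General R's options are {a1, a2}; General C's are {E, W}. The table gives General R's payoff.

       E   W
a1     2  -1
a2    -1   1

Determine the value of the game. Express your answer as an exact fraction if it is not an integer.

Row minima: a1 → -1, a2 → -1; maximin = -1.
Column maxima: E → 2, W → 1; minimax = 1.
-1 ≠ 1, so there is no saddle point; optimal play is mixed.
Let General R play a1 with probability p. Expected payoff against E: 2p + (-1)(1−p) = 3p − 1; against W: (-1)p + 1(1−p) = −2p + 1.
Setting these equal: 3p − 1 = −2p + 1 ⇒ 5p = 2 ⇒ p = 2/5, and the value is (3)·(2/5) − 1 = 1/5.
For General C: with q = P(E), equating a1's and a2's payoffs gives 3q − 1 = −2q + 1 ⇒ q = 2/5.

1/5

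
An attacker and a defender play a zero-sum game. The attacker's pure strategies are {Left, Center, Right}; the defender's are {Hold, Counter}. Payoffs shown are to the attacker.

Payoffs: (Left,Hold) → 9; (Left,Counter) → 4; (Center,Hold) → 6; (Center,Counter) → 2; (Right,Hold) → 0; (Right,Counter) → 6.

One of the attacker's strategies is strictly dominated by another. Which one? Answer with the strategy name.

Center

Left gives a strictly higher payoff than Center against every column: 9 > 6, 4 > 2.
So Center is strictly dominated and the attacker never plays it.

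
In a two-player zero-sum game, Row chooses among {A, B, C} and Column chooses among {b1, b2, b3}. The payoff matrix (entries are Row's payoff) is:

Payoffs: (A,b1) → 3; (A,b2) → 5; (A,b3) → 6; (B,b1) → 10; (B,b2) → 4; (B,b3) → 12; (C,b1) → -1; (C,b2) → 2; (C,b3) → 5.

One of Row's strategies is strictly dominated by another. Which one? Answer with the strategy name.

A gives a strictly higher payoff than C against every column: 3 > -1, 5 > 2, 6 > 5.
So C is strictly dominated and Row never plays it.

C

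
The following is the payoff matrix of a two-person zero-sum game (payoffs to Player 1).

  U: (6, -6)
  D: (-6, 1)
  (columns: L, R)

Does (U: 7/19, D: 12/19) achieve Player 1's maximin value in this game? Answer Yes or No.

Against L this mix gives (7/19)·6 + (12/19)·(-6) = -30/19.
Against R this mix gives (7/19)·(-6) + (12/19)·1 = -30/19.
All of Player 2's active replies (L, R) yield -30/19, and no column does worse for Player 1. The mix makes Player 2 indifferent and guarantees -30/19, so it is optimal.

Yes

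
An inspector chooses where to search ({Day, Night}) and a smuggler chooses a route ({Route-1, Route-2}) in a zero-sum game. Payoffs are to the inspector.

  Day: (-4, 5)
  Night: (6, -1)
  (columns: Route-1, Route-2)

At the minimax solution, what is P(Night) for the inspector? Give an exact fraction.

9/16

Row minima: Day → -4, Night → -1; maximin = -1.
Column maxima: Route-1 → 6, Route-2 → 5; minimax = 5.
-1 ≠ 5, so there is no saddle point; optimal play is mixed.
Let the inspector play Day with probability p. Expected payoff against Route-1: (-4)p + 6(1−p) = −10p + 6; against Route-2: 5p + (-1)(1−p) = 6p − 1.
Setting these equal: −10p + 6 = 6p − 1 ⇒ −16p = -7 ⇒ p = 7/16, and the value is (-10)·(7/16) + 6 = 13/8.
For the smuggler: with q = P(Route-1), equating Day's and Night's payoffs gives −9q + 5 = 7q − 1 ⇒ q = 3/8.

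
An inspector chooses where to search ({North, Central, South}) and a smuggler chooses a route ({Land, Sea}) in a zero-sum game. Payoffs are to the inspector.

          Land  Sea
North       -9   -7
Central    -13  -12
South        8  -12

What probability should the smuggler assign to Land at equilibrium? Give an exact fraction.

5/22

Row minima: North → -9, Central → -13, South → -12; maximin = -9.
Column maxima: Land → 8, Sea → -7; minimax = -7.
-9 ≠ -7, so there is no saddle point; optimal play is mixed.
Central is strictly dominated by North, so the inspector never plays it.
On the remaining 2×2 (North, South vs Land, Sea):
Let the inspector play North with probability p. Expected payoff against Land: (-9)p + 8(1−p) = −17p + 8; against Sea: (-7)p + (-12)(1−p) = 5p − 12.
Setting these equal: −17p + 8 = 5p − 12 ⇒ −22p = -20 ⇒ p = 10/11, and the value is (-17)·(10/11) + 8 = -82/11.
For the smuggler: with q = P(Land), equating North's and South's payoffs gives −2q − 7 = 20q − 12 ⇒ q = 5/22.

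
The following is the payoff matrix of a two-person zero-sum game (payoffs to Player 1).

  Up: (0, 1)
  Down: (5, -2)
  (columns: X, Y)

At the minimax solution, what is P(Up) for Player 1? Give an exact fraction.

7/8

Row minima: Up → 0, Down → -2; maximin = 0.
Column maxima: X → 5, Y → 1; minimax = 1.
0 ≠ 1, so there is no saddle point; optimal play is mixed.
Let Player 1 play Up with probability p. Expected payoff against X: 0p + 5(1−p) = −5p + 5; against Y: 1p + (-2)(1−p) = 3p − 2.
Setting these equal: −5p + 5 = 3p − 2 ⇒ −8p = -7 ⇒ p = 7/8, and the value is (-5)·(7/8) + 5 = 5/8.
For Player 2: with q = P(X), equating Up's and Down's payoffs gives −q + 1 = 7q − 2 ⇒ q = 3/8.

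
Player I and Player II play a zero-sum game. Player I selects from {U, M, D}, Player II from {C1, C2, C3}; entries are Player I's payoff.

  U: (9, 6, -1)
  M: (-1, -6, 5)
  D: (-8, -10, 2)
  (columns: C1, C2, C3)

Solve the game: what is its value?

Row minima: U → -1, M → -6, D → -10; maximin = -1.
Column maxima: C1 → 9, C2 → 6, C3 → 5; minimax = 5.
-1 ≠ 5, so there is no saddle point; optimal play is mixed.
D is strictly dominated by M, so Player I never plays it.
C1 is strictly dominated by C2 (it gives Player I strictly more in every row), so Player II never plays it.
On the remaining 2×2 (U, M vs C2, C3):
Let Player I play U with probability p. Expected payoff against C2: 6p + (-6)(1−p) = 12p − 6; against C3: (-1)p + 5(1−p) = −6p + 5.
Setting these equal: 12p − 6 = −6p + 5 ⇒ 18p = 11 ⇒ p = 11/18, and the value is (12)·(11/18) − 6 = 4/3.
For Player II: with q = P(C2), equating U's and M's payoffs gives 7q − 1 = −11q + 5 ⇒ q = 1/3.

4/3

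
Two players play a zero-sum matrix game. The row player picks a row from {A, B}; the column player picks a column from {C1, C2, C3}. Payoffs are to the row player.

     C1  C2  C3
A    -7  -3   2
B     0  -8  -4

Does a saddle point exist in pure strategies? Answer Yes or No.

No

Row minima: A → -7, B → -8; maximin = -7.
Column maxima: C1 → 0, C2 → -3, C3 → 2; minimax = -3.
-7 ≠ -3, so no pure-strategy equilibrium exists.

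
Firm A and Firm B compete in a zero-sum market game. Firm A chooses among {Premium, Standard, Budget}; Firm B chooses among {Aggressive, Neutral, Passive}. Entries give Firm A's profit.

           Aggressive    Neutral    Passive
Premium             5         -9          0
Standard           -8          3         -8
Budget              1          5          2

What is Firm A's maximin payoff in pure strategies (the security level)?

Row minima: Premium → -9, Standard → -8, Budget → 1.
The best of these is 1.

1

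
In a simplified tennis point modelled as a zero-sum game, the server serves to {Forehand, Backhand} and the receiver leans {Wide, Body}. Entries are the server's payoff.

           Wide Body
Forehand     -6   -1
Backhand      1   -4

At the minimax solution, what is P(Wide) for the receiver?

3/10

Row minima: Forehand → -6, Backhand → -4; maximin = -4.
Column maxima: Wide → 1, Body → -1; minimax = -1.
-4 ≠ -1, so there is no saddle point; optimal play is mixed.
Let the server play Forehand with probability p. Expected payoff against Wide: (-6)p + 1(1−p) = −7p + 1; against Body: (-1)p + (-4)(1−p) = 3p − 4.
Setting these equal: −7p + 1 = 3p − 4 ⇒ −10p = -5 ⇒ p = 1/2, and the value is (-7)·(1/2) + 1 = -5/2.
For the receiver: with q = P(Wide), equating Forehand's and Backhand's payoffs gives −5q − 1 = 5q − 4 ⇒ q = 3/10.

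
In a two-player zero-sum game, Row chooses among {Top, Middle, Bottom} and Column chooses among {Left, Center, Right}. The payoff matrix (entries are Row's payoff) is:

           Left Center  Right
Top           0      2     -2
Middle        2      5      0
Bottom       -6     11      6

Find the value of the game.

6/7

Row minima: Top → -2, Middle → 0, Bottom → -6; maximin = 0.
Column maxima: Left → 2, Center → 11, Right → 6; minimax = 2.
0 ≠ 2, so there is no saddle point; optimal play is mixed.
Top is strictly dominated by Middle, so Row never plays it.
Center is strictly dominated by Left (it gives Row strictly more in every row), so Column never plays it.
On the remaining 2×2 (Middle, Bottom vs Left, Right):
Let Row play Middle with probability p. Expected payoff against Left: 2p + (-6)(1−p) = 8p − 6; against Right: 0p + 6(1−p) = −6p + 6.
Setting these equal: 8p − 6 = −6p + 6 ⇒ 14p = 12 ⇒ p = 6/7, and the value is (8)·(6/7) − 6 = 6/7.
For Column: with q = P(Left), equating Middle's and Bottom's payoffs gives 2q = −12q + 6 ⇒ q = 3/7.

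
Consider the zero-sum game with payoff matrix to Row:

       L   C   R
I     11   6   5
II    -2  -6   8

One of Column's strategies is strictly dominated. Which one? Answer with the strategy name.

L

C holds Row's payoff strictly below L in every row: 6 < 11, -6 < -2.
So L is strictly dominated for Column.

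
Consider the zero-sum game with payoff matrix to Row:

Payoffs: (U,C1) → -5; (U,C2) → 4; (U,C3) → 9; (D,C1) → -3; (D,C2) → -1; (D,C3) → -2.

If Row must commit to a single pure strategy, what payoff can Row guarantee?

-3

Row minima: U → -5, D → -3.
The best of these is -3.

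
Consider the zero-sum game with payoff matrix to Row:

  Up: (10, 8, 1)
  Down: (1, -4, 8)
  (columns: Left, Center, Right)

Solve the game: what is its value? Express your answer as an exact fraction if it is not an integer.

68/19

Row minima: Up → 1, Down → -4; maximin = 1.
Column maxima: Left → 10, Center → 8, Right → 8; minimax = 8.
1 ≠ 8, so there is no saddle point; optimal play is mixed.
Left is strictly dominated by Center (it gives Row strictly more in every row), so Column never plays it.
On the remaining 2×2 (Up, Down vs Center, Right):
Let Row play Up with probability p. Expected payoff against Center: 8p + (-4)(1−p) = 12p − 4; against Right: 1p + 8(1−p) = −7p + 8.
Setting these equal: 12p − 4 = −7p + 8 ⇒ 19p = 12 ⇒ p = 12/19, and the value is (12)·(12/19) − 4 = 68/19.
For Column: with q = P(Center), equating Up's and Down's payoffs gives 7q + 1 = −12q + 8 ⇒ q = 7/19.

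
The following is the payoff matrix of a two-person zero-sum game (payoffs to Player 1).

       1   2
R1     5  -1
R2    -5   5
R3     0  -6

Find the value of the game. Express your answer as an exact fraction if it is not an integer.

5/4

Row minima: R1 → -1, R2 → -5, R3 → -6; maximin = -1.
Column maxima: 1 → 5, 2 → 5; minimax = 5.
-1 ≠ 5, so there is no saddle point; optimal play is mixed.
R3 is strictly dominated by R1, so Player 1 never plays it.
On the remaining 2×2 (R1, R2 vs 1, 2):
Let Player 1 play R1 with probability p. Expected payoff against 1: 5p + (-5)(1−p) = 10p − 5; against 2: (-1)p + 5(1−p) = −6p + 5.
Setting these equal: 10p − 5 = −6p + 5 ⇒ 16p = 10 ⇒ p = 5/8, and the value is (10)·(5/8) − 5 = 5/4.
For Player 2: with q = P(1), equating R1's and R2's payoffs gives 6q − 1 = −10q + 5 ⇒ q = 3/8.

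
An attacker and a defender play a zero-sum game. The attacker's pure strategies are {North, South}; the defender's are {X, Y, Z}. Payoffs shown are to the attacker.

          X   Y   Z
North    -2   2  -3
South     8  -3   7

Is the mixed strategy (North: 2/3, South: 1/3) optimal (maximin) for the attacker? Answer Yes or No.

Against X this mix gives (2/3)·(-2) + (1/3)·8 = 4/3.
Against Y this mix gives (2/3)·2 + (1/3)·(-3) = 1/3.
Against Z this mix gives (2/3)·(-3) + (1/3)·7 = 1/3.
All of the defender's active replies (Y, Z) yield 1/3, and no column does worse for the attacker. The mix makes the defender indifferent and guarantees 1/3, so it is optimal.

Yes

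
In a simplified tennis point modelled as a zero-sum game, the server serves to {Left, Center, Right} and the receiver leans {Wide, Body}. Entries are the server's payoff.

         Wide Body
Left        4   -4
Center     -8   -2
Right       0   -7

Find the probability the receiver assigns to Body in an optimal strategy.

6/7

Row minima: Left → -4, Center → -8, Right → -7; maximin = -4.
Column maxima: Wide → 4, Body → -2; minimax = -2.
-4 ≠ -2, so there is no saddle point; optimal play is mixed.
Right is strictly dominated by Left, so the server never plays it.
On the remaining 2×2 (Left, Center vs Wide, Body):
Let the server play Left with probability p. Expected payoff against Wide: 4p + (-8)(1−p) = 12p − 8; against Body: (-4)p + (-2)(1−p) = −2p − 2.
Setting these equal: 12p − 8 = −2p − 2 ⇒ 14p = 6 ⇒ p = 3/7, and the value is (12)·(3/7) − 8 = -20/7.
For the receiver: with q = P(Wide), equating Left's and Center's payoffs gives 8q − 4 = −6q − 2 ⇒ q = 1/7.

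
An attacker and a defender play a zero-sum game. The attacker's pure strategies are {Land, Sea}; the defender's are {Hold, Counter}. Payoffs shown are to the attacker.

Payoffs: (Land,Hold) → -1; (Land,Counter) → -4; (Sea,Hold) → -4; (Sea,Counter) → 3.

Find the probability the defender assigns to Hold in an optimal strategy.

Row minima: Land → -4, Sea → -4; maximin = -4.
Column maxima: Hold → -1, Counter → 3; minimax = -1.
-4 ≠ -1, so there is no saddle point; optimal play is mixed.
Let the attacker play Land with probability p. Expected payoff against Hold: (-1)p + (-4)(1−p) = 3p − 4; against Counter: (-4)p + 3(1−p) = −7p + 3.
Setting these equal: 3p − 4 = −7p + 3 ⇒ 10p = 7 ⇒ p = 7/10, and the value is (3)·(7/10) − 4 = -19/10.
For the defender: with q = P(Hold), equating Land's and Sea's payoffs gives 3q − 4 = −7q + 3 ⇒ q = 7/10.

7/10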